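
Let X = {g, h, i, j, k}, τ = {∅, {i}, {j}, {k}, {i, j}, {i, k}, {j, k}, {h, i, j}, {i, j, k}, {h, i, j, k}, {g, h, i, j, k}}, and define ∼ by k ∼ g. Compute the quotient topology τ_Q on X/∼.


X/∼ = {[g=k], [h], [i], [j]}; |τ_Q| = 6.

Equivalence classes: [g=k], [h], [i], [j].
Quotient map π: X → X/∼ sends g ↦ [g=k], h ↦ [h], i ↦ [i], j ↦ [j], k ↦ [g=k].
For each subset V ⊆ X/∼, compute π^{-1}(V) ⊆ X and check whether π^{-1}(V) ∈ τ. V is open in τ_Q iff π^{-1}(V) ∈ τ.
  V = {}: π^{-1}(V) = ∅ ∈ τ ✓.
  V = {[g=k]}: π^{-1}(V) = {g, k} ∉ τ ✗.
  V = {[h]}: π^{-1}(V) = {h} ∉ τ ✗.
  V = {[g=k], [h]}: π^{-1}(V) = {g, h, k} ∉ τ ✗.
  V = {[i]}: π^{-1}(V) = {i} ∈ τ ✓.
  V = {[g=k], [i]}: π^{-1}(V) = {g, i, k} ∉ τ ✗.
  V = {[h], [i]}: π^{-1}(V) = {h, i} ∉ τ ✗.
  V = {[g=k], [h], [i]}: π^{-1}(V) = {g, h, i, k} ∉ τ ✗.
  V = {[j]}: π^{-1}(V) = {j} ∈ τ ✓.
  V = {[g=k], [j]}: π^{-1}(V) = {g, j, k} ∉ τ ✗.
  V = {[h], [j]}: π^{-1}(V) = {h, j} ∉ τ ✗.
  V = {[g=k], [h], [j]}: π^{-1}(V) = {g, h, j, k} ∉ τ ✗.
  V = {[i], [j]}: π^{-1}(V) = {i, j} ∈ τ ✓.
  V = {[g=k], [i], [j]}: π^{-1}(V) = {g, i, j, k} ∉ τ ✗.
  V = {[h], [i], [j]}: π^{-1}(V) = {h, i, j} ∈ τ ✓.
  V = {[g=k], [h], [i], [j]}: π^{-1}(V) = {g, h, i, j, k} ∈ τ ✓.
Open sets in the quotient: τ_Q = {{}, {[i]}, {[j]}, {[i], [j]}, {[h], [i], [j]}, {[g=k], [h], [i], [j]}} (6 elements).


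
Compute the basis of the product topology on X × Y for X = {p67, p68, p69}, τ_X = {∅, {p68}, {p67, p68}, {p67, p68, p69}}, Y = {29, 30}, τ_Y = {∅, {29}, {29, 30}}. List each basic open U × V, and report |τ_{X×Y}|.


Basis B = {∅ × ∅, {p68} × {29}, {p67, p68} × {29}, {p68} × {29, 30}, {p67, p68, p69} × {29}, {p67, p68} × {29, 30}, {p67, p68, p69} × {29, 30}}; |τ_{X×Y}| = 10.

Enumerate products U × V with U ∈ τ_X, V ∈ τ_Y (deduplicated):
  ∅ × ∅ = {} (∅)
  {p68} × {29} = {(p68,29)}
  {p67, p68} × {29} = {(p67,29), (p68,29)}
  {p68} × {29, 30} = {(p68,29), (p68,30)}
  {p67, p68, p69} × {29} = {(p67,29), (p68,29), (p69,29)}
  {p67, p68} × {29, 30} = {(p67,29), (p67,30), (p68,29), (p68,30)}
  {p67, p68, p69} × {29, 30} = {(p67,29), (p67,30), (p68,29), (p68,30), (p69,29), (p69,30)}
These 7 distinct sets form the basis B.
Close under arbitrary unions to get τ_{X×Y}; counting gives |τ_{X×Y}| = 10.


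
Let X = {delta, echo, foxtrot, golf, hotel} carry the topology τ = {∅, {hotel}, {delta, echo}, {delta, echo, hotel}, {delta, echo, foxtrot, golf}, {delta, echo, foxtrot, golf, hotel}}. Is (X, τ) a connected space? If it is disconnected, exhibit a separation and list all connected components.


(X, τ) is disconnected; components = [{hotel}, {delta, echo, foxtrot, golf}].

Find clopen sets (U ∈ τ with X ∖ U ∈ τ):
  U = ∅, X ∖ U = {delta, echo, foxtrot, golf, hotel} — both open, so U is clopen.
  U = {hotel}, X ∖ U = {delta, echo, foxtrot, golf} — both open, so U is clopen.
  U = {delta, echo, foxtrot, golf}, X ∖ U = {hotel} — both open, so U is clopen.
  U = {delta, echo, foxtrot, golf, hotel}, X ∖ U = ∅ — both open, so U is clopen.
Nontrivial clopen(s) exist: e.g. {delta, echo, foxtrot, golf}. So (X, τ) is disconnected.
Compute connected components by grouping points that agree on all clopens:
  component: {hotel}
  component: {delta, echo, foxtrot, golf}


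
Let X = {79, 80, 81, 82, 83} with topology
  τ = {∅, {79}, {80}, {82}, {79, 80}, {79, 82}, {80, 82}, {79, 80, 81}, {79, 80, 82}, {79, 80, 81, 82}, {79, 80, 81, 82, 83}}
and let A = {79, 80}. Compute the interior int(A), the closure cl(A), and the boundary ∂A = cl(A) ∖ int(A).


int(A) = {79, 80}, cl(A) = {79, 80, 81, 83}, ∂A = {81, 83}.

Closed sets in (X, τ) are complements of opens:
  closed(X, τ) = {∅, {83}, {81, 83}, {82, 83}, {79, 81, 83}, {80, 81, 83}, {81, 82, 83}, {79, 80, 81, 83}, {79, 81, 82, 83}, {80, 81, 82, 83}, {79, 80, 81, 82, 83}}.
int(A) = ⋃ {U ∈ τ : U ⊆ A}. Opens contained in A: ∅, {79}, {80}, {79, 80}.
Taking the union of these: int(A) = {79, 80}.
cl(A) = ⋂ {C closed : A ⊆ C}. Closed sets containing A: {79, 80, 81, 83}, {79, 80, 81, 82, 83}.
Intersecting these: cl(A) = {79, 80, 81, 83}.
∂A = cl(A) ∖ int(A) = {79, 80, 81, 83} ∖ {79, 80} = {81, 83}.


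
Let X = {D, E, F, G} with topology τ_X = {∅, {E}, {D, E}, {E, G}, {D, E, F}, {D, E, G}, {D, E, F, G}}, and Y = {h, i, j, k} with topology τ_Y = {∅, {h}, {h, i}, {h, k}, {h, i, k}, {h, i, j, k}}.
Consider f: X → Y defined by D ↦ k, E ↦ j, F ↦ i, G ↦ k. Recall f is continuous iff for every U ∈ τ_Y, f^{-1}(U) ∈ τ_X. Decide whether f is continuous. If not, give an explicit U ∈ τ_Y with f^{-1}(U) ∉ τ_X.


f is NOT continuous.

Compute f^{-1}(U) for each U ∈ τ_Y:
  U = ∅: f^{-1}(U) = ∅ ∈ τ_X ✓.
  U = {h}: f^{-1}(U) = ∅ ∈ τ_X ✓.
  U = {h, i}: f^{-1}(U) = {F} ∉ τ_X ✗.
  U = {h, k}: f^{-1}(U) = {D, G} ∉ τ_X ✗.
  U = {h, i, k}: f^{-1}(U) = {D, F, G} ∉ τ_X ✗.
  U = {h, i, j, k}: f^{-1}(U) = {D, E, F, G} ∈ τ_X ✓.
Found U = {h, i} with f^{-1}(U) = {F} not in τ_X. Therefore f is NOT continuous.


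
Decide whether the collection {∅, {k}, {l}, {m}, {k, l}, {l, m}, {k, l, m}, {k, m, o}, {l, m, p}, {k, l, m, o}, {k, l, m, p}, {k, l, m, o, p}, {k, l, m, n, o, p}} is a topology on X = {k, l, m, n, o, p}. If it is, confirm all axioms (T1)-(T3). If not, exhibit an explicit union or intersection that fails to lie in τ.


τ is NOT a topology on X.

Axiom (T1): ∅ ∈ τ? Yes; X ∈ τ? Yes.
Axiom (T2/T3): check pairwise unions and intersections of members of τ.
Counterexample for (T2): {k} ∪ {m} = {k, m} ∉ τ. Therefore τ is NOT a topology.


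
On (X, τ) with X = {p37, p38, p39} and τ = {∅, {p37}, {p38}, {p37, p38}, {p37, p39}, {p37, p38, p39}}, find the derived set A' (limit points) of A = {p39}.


A' = ∅

For each x ∈ X, list the open sets U ∈ τ with x ∈ U, then check whether U ∩ (A ∖ {x}) ≠ ∅ for every such U.
  x = p37: open {p37} ∋ x has {p37} ∩ (A ∖ {p37}) = ∅, so x is NOT a limit point.
  x = p38: open {p38} ∋ x has {p38} ∩ (A ∖ {p38}) = ∅, so x is NOT a limit point.
  x = p39: open {p37, p39} ∋ x has {p37, p39} ∩ (A ∖ {p39}) = ∅, so x is NOT a limit point.
Collecting: A' = ∅.


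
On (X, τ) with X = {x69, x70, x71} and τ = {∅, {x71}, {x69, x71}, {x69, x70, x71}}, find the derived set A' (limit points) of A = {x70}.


A' = ∅

For each x ∈ X, list the open sets U ∈ τ with x ∈ U, then check whether U ∩ (A ∖ {x}) ≠ ∅ for every such U.
  x = x69: open {x69, x71} ∋ x has {x69, x71} ∩ (A ∖ {x69}) = ∅, so x is NOT a limit point.
  x = x70: open {x69, x70, x71} ∋ x has {x69, x70, x71} ∩ (A ∖ {x70}) = ∅, so x is NOT a limit point.
  x = x71: open {x71} ∋ x has {x71} ∩ (A ∖ {x71}) = ∅, so x is NOT a limit point.
Collecting: A' = ∅.


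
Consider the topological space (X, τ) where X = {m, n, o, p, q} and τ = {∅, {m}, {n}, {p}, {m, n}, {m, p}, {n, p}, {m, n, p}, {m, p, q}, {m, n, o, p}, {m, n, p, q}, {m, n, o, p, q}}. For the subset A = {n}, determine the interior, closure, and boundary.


int(A) = {n}, cl(A) = {n, o}, ∂A = {o}.

Closed sets in (X, τ) are complements of opens:
  closed(X, τ) = {∅, {o}, {q}, {n, o}, {o, q}, {m, o, q}, {n, o, q}, {o, p, q}, {m, n, o, q}, {m, o, p, q}, {n, o, p, q}, {m, n, o, p, q}}.
int(A) = ⋃ {U ∈ τ : U ⊆ A}. Opens contained in A: ∅, {n}.
Taking the union of these: int(A) = {n}.
cl(A) = ⋂ {C closed : A ⊆ C}. Closed sets containing A: {n, o}, {n, o, q}, {m, n, o, q}, {n, o, p, q}, {m, n, o, p, q}.
Intersecting these: cl(A) = {n, o}.
∂A = cl(A) ∖ int(A) = {n, o} ∖ {n} = {o}.


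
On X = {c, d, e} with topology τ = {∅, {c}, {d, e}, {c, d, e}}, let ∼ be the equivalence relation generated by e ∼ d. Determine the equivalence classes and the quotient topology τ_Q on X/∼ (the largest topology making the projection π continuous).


X/∼ = {[c], [d=e]}; |τ_Q| = 4.

Equivalence classes: [c], [d=e].
Quotient map π: X → X/∼ sends c ↦ [c], d ↦ [d=e], e ↦ [d=e].
For each subset V ⊆ X/∼, compute π^{-1}(V) ⊆ X and check whether π^{-1}(V) ∈ τ. V is open in τ_Q iff π^{-1}(V) ∈ τ.
  V = {}: π^{-1}(V) = ∅ ∈ τ ✓.
  V = {[c]}: π^{-1}(V) = {c} ∈ τ ✓.
  V = {[d=e]}: π^{-1}(V) = {d, e} ∈ τ ✓.
  V = {[c], [d=e]}: π^{-1}(V) = {c, d, e} ∈ τ ✓.
Open sets in the quotient: τ_Q = {{}, {[c]}, {[d=e]}, {[c], [d=e]}} (4 elements).


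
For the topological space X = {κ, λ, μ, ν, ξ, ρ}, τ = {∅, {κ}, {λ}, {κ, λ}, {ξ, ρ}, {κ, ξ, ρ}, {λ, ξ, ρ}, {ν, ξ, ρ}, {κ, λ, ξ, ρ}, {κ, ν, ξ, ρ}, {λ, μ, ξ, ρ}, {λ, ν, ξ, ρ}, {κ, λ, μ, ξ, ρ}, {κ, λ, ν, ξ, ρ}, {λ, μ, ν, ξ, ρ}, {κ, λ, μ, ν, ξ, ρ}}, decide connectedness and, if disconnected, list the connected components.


(X, τ) is disconnected; components = [{κ}, {λ, μ, ν, ξ, ρ}].

Find clopen sets (U ∈ τ with X ∖ U ∈ τ):
  U = ∅, X ∖ U = {κ, λ, μ, ν, ξ, ρ} — both open, so U is clopen.
  U = {κ}, X ∖ U = {λ, μ, ν, ξ, ρ} — both open, so U is clopen.
  U = {λ, μ, ν, ξ, ρ}, X ∖ U = {κ} — both open, so U is clopen.
  U = {κ, λ, μ, ν, ξ, ρ}, X ∖ U = ∅ — both open, so U is clopen.
Nontrivial clopen(s) exist: e.g. {λ, μ, ν, ξ, ρ}. So (X, τ) is disconnected.
Compute connected components by grouping points that agree on all clopens:
  component: {κ}
  component: {λ, μ, ν, ξ, ρ}


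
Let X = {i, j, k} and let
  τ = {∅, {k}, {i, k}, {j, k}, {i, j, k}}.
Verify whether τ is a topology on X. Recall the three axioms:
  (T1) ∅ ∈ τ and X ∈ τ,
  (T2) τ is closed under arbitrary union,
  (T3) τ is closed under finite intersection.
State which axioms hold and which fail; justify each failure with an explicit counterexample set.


τ IS a topology on X.

Axiom (T1): ∅ ∈ τ? Yes; X ∈ τ? Yes.
Axiom (T2/T3): check pairwise unions and intersections of members of τ.
All pairwise intersections and unions checked — each lies in τ. Therefore τ satisfies (T1), (T2), (T3): it IS a topology on X.


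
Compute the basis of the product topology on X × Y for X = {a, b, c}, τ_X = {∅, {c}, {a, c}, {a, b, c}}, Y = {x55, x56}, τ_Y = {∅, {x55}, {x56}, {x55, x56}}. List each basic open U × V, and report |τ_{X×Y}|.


Basis B = {∅ × ∅, {c} × {x55}, {c} × {x56}, {a, c} × {x55}, {a, c} × {x56}, {c} × {x55, x56}, {a, b, c} × {x55}, {a, b, c} × {x56}, {a, c} × {x55, x56}, {a, b, c} × {x55, x56}}; |τ_{X×Y}| = 16.

Enumerate products U × V with U ∈ τ_X, V ∈ τ_Y (deduplicated):
  ∅ × ∅ = {} (∅)
  {c} × {x55} = {(c,x55)}
  {c} × {x56} = {(c,x56)}
  {a, c} × {x55} = {(a,x55), (c,x55)}
  {a, c} × {x56} = {(a,x56), (c,x56)}
  {c} × {x55, x56} = {(c,x55), (c,x56)}
  {a, b, c} × {x55} = {(a,x55), (b,x55), (c,x55)}
  {a, b, c} × {x56} = {(a,x56), (b,x56), (c,x56)}
  {a, c} × {x55, x56} = {(a,x55), (a,x56), (c,x55), (c,x56)}
  {a, b, c} × {x55, x56} = {(a,x55), (a,x56), (b,x55), (b,x56), (c,x55), (c,x56)}
These 10 distinct sets form the basis B.
Close under arbitrary unions to get τ_{X×Y}; counting gives |τ_{X×Y}| = 16.


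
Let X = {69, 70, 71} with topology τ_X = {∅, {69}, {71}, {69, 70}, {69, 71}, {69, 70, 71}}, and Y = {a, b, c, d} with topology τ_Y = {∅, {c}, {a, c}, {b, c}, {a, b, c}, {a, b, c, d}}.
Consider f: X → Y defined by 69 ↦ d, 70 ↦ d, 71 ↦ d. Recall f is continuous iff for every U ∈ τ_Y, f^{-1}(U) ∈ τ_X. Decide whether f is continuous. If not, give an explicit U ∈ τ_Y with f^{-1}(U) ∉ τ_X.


f IS continuous.

Compute f^{-1}(U) for each U ∈ τ_Y:
  U = ∅: f^{-1}(U) = ∅ ∈ τ_X ✓.
  U = {c}: f^{-1}(U) = ∅ ∈ τ_X ✓.
  U = {a, c}: f^{-1}(U) = ∅ ∈ τ_X ✓.
  U = {b, c}: f^{-1}(U) = ∅ ∈ τ_X ✓.
  U = {a, b, c}: f^{-1}(U) = ∅ ∈ τ_X ✓.
  U = {a, b, c, d}: f^{-1}(U) = {69, 70, 71} ∈ τ_X ✓.
Every preimage lies in τ_X, so f IS continuous.


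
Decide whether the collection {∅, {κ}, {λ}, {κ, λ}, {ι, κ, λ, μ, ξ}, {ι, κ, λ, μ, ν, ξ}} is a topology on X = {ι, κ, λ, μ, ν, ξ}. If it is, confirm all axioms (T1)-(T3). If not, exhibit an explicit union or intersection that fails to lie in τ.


τ IS a topology on X.

Axiom (T1): ∅ ∈ τ? Yes; X ∈ τ? Yes.
Axiom (T2/T3): check pairwise unions and intersections of members of τ.
All pairwise intersections and unions checked — each lies in τ. Therefore τ satisfies (T1), (T2), (T3): it IS a topology on X.


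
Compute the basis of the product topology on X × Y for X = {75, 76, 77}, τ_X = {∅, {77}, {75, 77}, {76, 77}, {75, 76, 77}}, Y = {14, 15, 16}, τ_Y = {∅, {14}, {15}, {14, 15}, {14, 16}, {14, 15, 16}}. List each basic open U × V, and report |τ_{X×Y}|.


Basis B = {∅ × ∅, {77} × {14}, {77} × {15}, {75, 77} × {14}, {75, 77} × {15}, {76, 77} × {14}, {76, 77} × {15}, {77} × {14, 15}, {77} × {14, 16}, {75, 76, 77} × {14}, {75, 76, 77} × {15}, {77} × {14, 15, 16}, {75, 77} × {14, 15}, {75, 77} × {14, 16}, {76, 77} × {14, 15}, {76, 77} × {14, 16}, {75, 77} × {14, 15, 16}, {75, 76, 77} × {14, 15}, {75, 76, 77} × {14, 16}, {76, 77} × {14, 15, 16}, {75, 76, 77} × {14, 15, 16}}; |τ_{X×Y}| = 70.

Enumerate products U × V with U ∈ τ_X, V ∈ τ_Y (deduplicated):
  ∅ × ∅ = {} (∅)
  {77} × {14} = {(77,14)}
  {77} × {15} = {(77,15)}
  {75, 77} × {14} = {(75,14), (77,14)}
  {75, 77} × {15} = {(75,15), (77,15)}
  {76, 77} × {14} = {(76,14), (77,14)}
  {76, 77} × {15} = {(76,15), (77,15)}
  {77} × {14, 15} = {(77,14), (77,15)}
  {77} × {14, 16} = {(77,14), (77,16)}
  {75, 76, 77} × {14} = {(75,14), (76,14), (77,14)}
  {75, 76, 77} × {15} = {(75,15), (76,15), (77,15)}
  {77} × {14, 15, 16} = {(77,14), (77,15), (77,16)}
  {75, 77} × {14, 15} = {(75,14), (75,15), (77,14), (77,15)}
  {75, 77} × {14, 16} = {(75,14), (75,16), (77,14), (77,16)}
  {76, 77} × {14, 15} = {(76,14), (76,15), (77,14), (77,15)}
  {76, 77} × {14, 16} = {(76,14), (76,16), (77,14), (77,16)}
  {75, 77} × {14, 15, 16} = {(75,14), (75,15), (75,16), (77,14), (77,15), (77,16)}
  {75, 76, 77} × {14, 15} = {(75,14), (75,15), (76,14), (76,15), (77,14), (77,15)}
  {75, 76, 77} × {14, 16} = {(75,14), (75,16), (76,14), (76,16), (77,14), (77,16)}
  {76, 77} × {14, 15, 16} = {(76,14), (76,15), (76,16), (77,14), (77,15), (77,16)}
  {75, 76, 77} × {14, 15, 16} = {(75,14), (75,15), (75,16), (76,14), (76,15), (76,16), (77,14), (77,15), (77,16)}
These 21 distinct sets form the basis B.
Close under arbitrary unions to get τ_{X×Y}; counting gives |τ_{X×Y}| = 70.


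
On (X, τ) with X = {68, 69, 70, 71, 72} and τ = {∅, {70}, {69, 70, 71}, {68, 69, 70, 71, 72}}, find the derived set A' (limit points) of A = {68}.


A' = {72}

For each x ∈ X, list the open sets U ∈ τ with x ∈ U, then check whether U ∩ (A ∖ {x}) ≠ ∅ for every such U.
  x = 68: open {68, 69, 70, 71, 72} ∋ x has {68, 69, 70, 71, 72} ∩ (A ∖ {68}) = ∅, so x is NOT a limit point.
  x = 69: open {69, 70, 71} ∋ x has {69, 70, 71} ∩ (A ∖ {69}) = ∅, so x is NOT a limit point.
  x = 70: open {70} ∋ x has {70} ∩ (A ∖ {70}) = ∅, so x is NOT a limit point.
  x = 71: open {69, 70, 71} ∋ x has {69, 70, 71} ∩ (A ∖ {71}) = ∅, so x is NOT a limit point.
  x = 72: opens ∋ x are {68, 69, 70, 71, 72}; each meets A ∖ {72}, so x IS a limit point.
Collecting: A' = {72}.


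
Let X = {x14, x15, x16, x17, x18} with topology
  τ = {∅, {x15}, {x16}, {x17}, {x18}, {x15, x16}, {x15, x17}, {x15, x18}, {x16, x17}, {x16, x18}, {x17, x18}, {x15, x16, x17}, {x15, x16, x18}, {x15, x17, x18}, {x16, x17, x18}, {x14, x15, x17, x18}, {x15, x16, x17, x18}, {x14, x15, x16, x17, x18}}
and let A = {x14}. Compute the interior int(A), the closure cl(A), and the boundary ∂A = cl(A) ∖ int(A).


int(A) = ∅, cl(A) = {x14}, ∂A = {x14}.

Closed sets in (X, τ) are complements of opens:
  closed(X, τ) = {∅, {x14}, {x16}, {x14, x15}, {x14, x16}, {x14, x17}, {x14, x18}, {x14, x15, x16}, {x14, x15, x17}, {x14, x15, x18}, {x14, x16, x17}, {x14, x16, x18}, {x14, x17, x18}, {x14, x15, x16, x17}, {x14, x15, x16, x18}, {x14, x15, x17, x18}, {x14, x16, x17, x18}, {x14, x15, x16, x17, x18}}.
int(A) = ⋃ {U ∈ τ : U ⊆ A}. Opens contained in A: ∅.
Taking the union of these: int(A) = ∅.
cl(A) = ⋂ {C closed : A ⊆ C}. Closed sets containing A: {x14}, {x14, x15}, {x14, x16}, {x14, x17}, {x14, x18}, {x14, x15, x16}, {x14, x15, x17}, {x14, x15, x18}, {x14, x16, x17}, {x14, x16, x18}, {x14, x17, x18}, {x14, x15, x16, x17}, {x14, x15, x16, x18}, {x14, x15, x17, x18}, {x14, x16, x17, x18}, {x14, x15, x16, x17, x18}.
Intersecting these: cl(A) = {x14}.
∂A = cl(A) ∖ int(A) = {x14} ∖ ∅ = {x14}.


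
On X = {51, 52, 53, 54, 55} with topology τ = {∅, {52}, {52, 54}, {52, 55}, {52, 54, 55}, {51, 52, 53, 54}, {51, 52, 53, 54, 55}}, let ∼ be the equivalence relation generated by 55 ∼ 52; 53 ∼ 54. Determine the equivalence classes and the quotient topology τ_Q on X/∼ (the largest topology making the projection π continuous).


X/∼ = {[51], [52=55], [53=54]}; |τ_Q| = 3.

Equivalence classes: [51], [52=55], [53=54].
Quotient map π: X → X/∼ sends 51 ↦ [51], 52 ↦ [52=55], 53 ↦ [53=54], 54 ↦ [53=54], 55 ↦ [52=55].
For each subset V ⊆ X/∼, compute π^{-1}(V) ⊆ X and check whether π^{-1}(V) ∈ τ. V is open in τ_Q iff π^{-1}(V) ∈ τ.
  V = {}: π^{-1}(V) = ∅ ∈ τ ✓.
  V = {[51]}: π^{-1}(V) = {51} ∉ τ ✗.
  V = {[52=55]}: π^{-1}(V) = {52, 55} ∈ τ ✓.
  V = {[51], [52=55]}: π^{-1}(V) = {51, 52, 55} ∉ τ ✗.
  V = {[53=54]}: π^{-1}(V) = {53, 54} ∉ τ ✗.
  V = {[51], [53=54]}: π^{-1}(V) = {51, 53, 54} ∉ τ ✗.
  V = {[52=55], [53=54]}: π^{-1}(V) = {52, 53, 54, 55} ∉ τ ✗.
  V = {[51], [52=55], [53=54]}: π^{-1}(V) = {51, 52, 53, 54, 55} ∈ τ ✓.
Open sets in the quotient: τ_Q = {{}, {[52=55]}, {[51], [52=55], [53=54]}} (3 elements).


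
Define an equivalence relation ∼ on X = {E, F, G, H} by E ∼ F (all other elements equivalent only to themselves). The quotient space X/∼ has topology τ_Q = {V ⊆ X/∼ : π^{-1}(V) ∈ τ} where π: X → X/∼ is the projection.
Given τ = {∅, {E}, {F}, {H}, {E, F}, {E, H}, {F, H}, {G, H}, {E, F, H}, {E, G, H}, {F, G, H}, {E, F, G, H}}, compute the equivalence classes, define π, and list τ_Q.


X/∼ = {[E=F], [G], [H]}; |τ_Q| = 6.

Equivalence classes: [E=F], [G], [H].
Quotient map π: X → X/∼ sends E ↦ [E=F], F ↦ [E=F], G ↦ [G], H ↦ [H].
For each subset V ⊆ X/∼, compute π^{-1}(V) ⊆ X and check whether π^{-1}(V) ∈ τ. V is open in τ_Q iff π^{-1}(V) ∈ τ.
  V = {}: π^{-1}(V) = ∅ ∈ τ ✓.
  V = {[E=F]}: π^{-1}(V) = {E, F} ∈ τ ✓.
  V = {[G]}: π^{-1}(V) = {G} ∉ τ ✗.
  V = {[E=F], [G]}: π^{-1}(V) = {E, F, G} ∉ τ ✗.
  V = {[H]}: π^{-1}(V) = {H} ∈ τ ✓.
  V = {[E=F], [H]}: π^{-1}(V) = {E, F, H} ∈ τ ✓.
  V = {[G], [H]}: π^{-1}(V) = {G, H} ∈ τ ✓.
  V = {[E=F], [G], [H]}: π^{-1}(V) = {E, F, G, H} ∈ τ ✓.
Open sets in the quotient: τ_Q = {{}, {[E=F]}, {[H]}, {[E=F], [H]}, {[G], [H]}, {[E=F], [G], [H]}} (6 elements).


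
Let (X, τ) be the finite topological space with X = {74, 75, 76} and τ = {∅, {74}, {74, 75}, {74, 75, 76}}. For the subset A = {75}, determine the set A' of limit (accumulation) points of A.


A' = {76}

For each x ∈ X, list the open sets U ∈ τ with x ∈ U, then check whether U ∩ (A ∖ {x}) ≠ ∅ for every such U.
  x = 74: open {74} ∋ x has {74} ∩ (A ∖ {74}) = ∅, so x is NOT a limit point.
  x = 75: open {74, 75} ∋ x has {74, 75} ∩ (A ∖ {75}) = ∅, so x is NOT a limit point.
  x = 76: opens ∋ x are {74, 75, 76}; each meets A ∖ {76}, so x IS a limit point.
Collecting: A' = {76}.


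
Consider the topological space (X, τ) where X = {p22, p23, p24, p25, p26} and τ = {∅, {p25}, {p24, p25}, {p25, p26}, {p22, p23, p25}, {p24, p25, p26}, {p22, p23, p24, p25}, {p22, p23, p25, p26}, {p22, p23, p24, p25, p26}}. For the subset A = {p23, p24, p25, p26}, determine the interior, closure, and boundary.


int(A) = {p24, p25, p26}, cl(A) = {p22, p23, p24, p25, p26}, ∂A = {p22, p23}.

Closed sets in (X, τ) are complements of opens:
  closed(X, τ) = {∅, {p24}, {p26}, {p22, p23}, {p24, p26}, {p22, p23, p24}, {p22, p23, p26}, {p22, p23, p24, p26}, {p22, p23, p24, p25, p26}}.
int(A) = ⋃ {U ∈ τ : U ⊆ A}. Opens contained in A: ∅, {p25}, {p24, p25}, {p25, p26}, {p24, p25, p26}.
Taking the union of these: int(A) = {p24, p25, p26}.
cl(A) = ⋂ {C closed : A ⊆ C}. Closed sets containing A: {p22, p23, p24, p25, p26}.
Intersecting these: cl(A) = {p22, p23, p24, p25, p26}.
∂A = cl(A) ∖ int(A) = {p22, p23, p24, p25, p26} ∖ {p24, p25, p26} = {p22, p23}.


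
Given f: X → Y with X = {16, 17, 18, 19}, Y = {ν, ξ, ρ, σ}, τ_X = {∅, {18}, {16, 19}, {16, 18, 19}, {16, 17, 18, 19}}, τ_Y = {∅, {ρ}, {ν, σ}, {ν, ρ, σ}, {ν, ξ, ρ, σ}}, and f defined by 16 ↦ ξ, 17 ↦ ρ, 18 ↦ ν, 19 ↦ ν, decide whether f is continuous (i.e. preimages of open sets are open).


f is NOT continuous.

Compute f^{-1}(U) for each U ∈ τ_Y:
  U = ∅: f^{-1}(U) = ∅ ∈ τ_X ✓.
  U = {ρ}: f^{-1}(U) = {17} ∉ τ_X ✗.
  U = {ν, σ}: f^{-1}(U) = {18, 19} ∉ τ_X ✗.
  U = {ν, ρ, σ}: f^{-1}(U) = {17, 18, 19} ∉ τ_X ✗.
  U = {ν, ξ, ρ, σ}: f^{-1}(U) = {16, 17, 18, 19} ∈ τ_X ✓.
Found U = {ρ} with f^{-1}(U) = {17} not in τ_X. Therefore f is NOT continuous.


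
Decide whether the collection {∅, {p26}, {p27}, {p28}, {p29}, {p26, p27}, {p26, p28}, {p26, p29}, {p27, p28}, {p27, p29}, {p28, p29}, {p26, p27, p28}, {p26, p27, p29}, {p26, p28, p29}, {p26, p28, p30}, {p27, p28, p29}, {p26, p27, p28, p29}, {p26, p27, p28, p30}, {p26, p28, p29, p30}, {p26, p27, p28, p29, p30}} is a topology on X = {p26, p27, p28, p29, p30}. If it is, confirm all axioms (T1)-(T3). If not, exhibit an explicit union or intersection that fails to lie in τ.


τ IS a topology on X.

Axiom (T1): ∅ ∈ τ? Yes; X ∈ τ? Yes.
Axiom (T2/T3): check pairwise unions and intersections of members of τ.
All pairwise intersections and unions checked — each lies in τ. Therefore τ satisfies (T1), (T2), (T3): it IS a topology on X.


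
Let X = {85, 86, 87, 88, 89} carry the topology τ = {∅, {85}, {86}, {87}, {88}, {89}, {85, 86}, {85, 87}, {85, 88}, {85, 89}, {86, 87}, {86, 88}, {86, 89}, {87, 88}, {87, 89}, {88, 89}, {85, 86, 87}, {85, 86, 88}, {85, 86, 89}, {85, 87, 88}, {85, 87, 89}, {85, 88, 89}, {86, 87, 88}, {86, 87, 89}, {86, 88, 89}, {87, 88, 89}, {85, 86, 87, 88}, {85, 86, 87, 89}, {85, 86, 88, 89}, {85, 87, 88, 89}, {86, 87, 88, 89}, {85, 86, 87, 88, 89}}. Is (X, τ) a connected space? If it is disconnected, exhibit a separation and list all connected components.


(X, τ) is disconnected; components = [{85}, {86}, {87}, {88}, {89}].

Find clopen sets (U ∈ τ with X ∖ U ∈ τ):
  U = ∅, X ∖ U = {85, 86, 87, 88, 89} — both open, so U is clopen.
  U = {85}, X ∖ U = {86, 87, 88, 89} — both open, so U is clopen.
  U = {86}, X ∖ U = {85, 87, 88, 89} — both open, so U is clopen.
  U = {87}, X ∖ U = {85, 86, 88, 89} — both open, so U is clopen.
  U = {88}, X ∖ U = {85, 86, 87, 89} — both open, so U is clopen.
  U = {89}, X ∖ U = {85, 86, 87, 88} — both open, so U is clopen.
  U = {85, 86}, X ∖ U = {87, 88, 89} — both open, so U is clopen.
  U = {85, 87}, X ∖ U = {86, 88, 89} — both open, so U is clopen.
  U = {85, 88}, X ∖ U = {86, 87, 89} — both open, so U is clopen.
  U = {85, 89}, X ∖ U = {86, 87, 88} — both open, so U is clopen.
  U = {86, 87}, X ∖ U = {85, 88, 89} — both open, so U is clopen.
  U = {86, 88}, X ∖ U = {85, 87, 89} — both open, so U is clopen.
  U = {86, 89}, X ∖ U = {85, 87, 88} — both open, so U is clopen.
  U = {87, 88}, X ∖ U = {85, 86, 89} — both open, so U is clopen.
  U = {87, 89}, X ∖ U = {85, 86, 88} — both open, so U is clopen.
  U = {88, 89}, X ∖ U = {85, 86, 87} — both open, so U is clopen.
  U = {85, 86, 87}, X ∖ U = {88, 89} — both open, so U is clopen.
  U = {85, 86, 88}, X ∖ U = {87, 89} — both open, so U is clopen.
  U = {85, 86, 89}, X ∖ U = {87, 88} — both open, so U is clopen.
  U = {85, 87, 88}, X ∖ U = {86, 89} — both open, so U is clopen.
  U = {85, 87, 89}, X ∖ U = {86, 88} — both open, so U is clopen.
  U = {85, 88, 89}, X ∖ U = {86, 87} — both open, so U is clopen.
  U = {86, 87, 88}, X ∖ U = {85, 89} — both open, so U is clopen.
  U = {86, 87, 89}, X ∖ U = {85, 88} — both open, so U is clopen.
  U = {86, 88, 89}, X ∖ U = {85, 87} — both open, so U is clopen.
  U = {87, 88, 89}, X ∖ U = {85, 86} — both open, so U is clopen.
  U = {85, 86, 87, 88}, X ∖ U = {89} — both open, so U is clopen.
  U = {85, 86, 87, 89}, X ∖ U = {88} — both open, so U is clopen.
  U = {85, 86, 88, 89}, X ∖ U = {87} — both open, so U is clopen.
  U = {85, 87, 88, 89}, X ∖ U = {86} — both open, so U is clopen.
  U = {86, 87, 88, 89}, X ∖ U = {85} — both open, so U is clopen.
  U = {85, 86, 87, 88, 89}, X ∖ U = ∅ — both open, so U is clopen.
Nontrivial clopen(s) exist: e.g. {86}. So (X, τ) is disconnected.
Compute connected components by grouping points that agree on all clopens:
  component: {85}
  component: {86}
  component: {87}
  component: {88}
  component: {89}


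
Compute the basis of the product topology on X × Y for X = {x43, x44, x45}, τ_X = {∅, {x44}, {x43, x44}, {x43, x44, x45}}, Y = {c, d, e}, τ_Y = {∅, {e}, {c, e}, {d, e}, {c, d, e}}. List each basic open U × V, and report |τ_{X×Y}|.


Basis B = {∅ × ∅, {x44} × {e}, {x43, x44} × {e}, {x44} × {c, e}, {x44} × {d, e}, {x43, x44, x45} × {e}, {x44} × {c, d, e}, {x43, x44} × {c, e}, {x43, x44} × {d, e}, {x43, x44} × {c, d, e}, {x43, x44, x45} × {c, e}, {x43, x44, x45} × {d, e}, {x43, x44, x45} × {c, d, e}}; |τ_{X×Y}| = 30.

Enumerate products U × V with U ∈ τ_X, V ∈ τ_Y (deduplicated):
  ∅ × ∅ = {} (∅)
  {x44} × {e} = {(x44,e)}
  {x43, x44} × {e} = {(x43,e), (x44,e)}
  {x44} × {c, e} = {(x44,c), (x44,e)}
  {x44} × {d, e} = {(x44,d), (x44,e)}
  {x43, x44, x45} × {e} = {(x43,e), (x44,e), (x45,e)}
  {x44} × {c, d, e} = {(x44,c), (x44,d), (x44,e)}
  {x43, x44} × {c, e} = {(x43,c), (x43,e), (x44,c), (x44,e)}
  {x43, x44} × {d, e} = {(x43,d), (x43,e), (x44,d), (x44,e)}
  {x43, x44} × {c, d, e} = {(x43,c), (x43,d), (x43,e), (x44,c), (x44,d), (x44,e)}
  {x43, x44, x45} × {c, e} = {(x43,c), (x43,e), (x44,c), (x44,e), (x45,c), (x45,e)}
  {x43, x44, x45} × {d, e} = {(x43,d), (x43,e), (x44,d), (x44,e), (x45,d), (x45,e)}
  {x43, x44, x45} × {c, d, e} = {(x43,c), (x43,d), (x43,e), (x44,c), (x44,d), (x44,e), (x45,c), (x45,d), (x45,e)}
These 13 distinct sets form the basis B.
Close under arbitrary unions to get τ_{X×Y}; counting gives |τ_{X×Y}| = 30.


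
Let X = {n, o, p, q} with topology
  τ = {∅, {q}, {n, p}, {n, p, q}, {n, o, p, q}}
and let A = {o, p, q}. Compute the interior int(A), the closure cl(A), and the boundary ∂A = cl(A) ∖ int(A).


int(A) = {q}, cl(A) = {n, o, p, q}, ∂A = {n, o, p}.

Closed sets in (X, τ) are complements of opens:
  closed(X, τ) = {∅, {o}, {o, q}, {n, o, p}, {n, o, p, q}}.
int(A) = ⋃ {U ∈ τ : U ⊆ A}. Opens contained in A: ∅, {q}.
Taking the union of these: int(A) = {q}.
cl(A) = ⋂ {C closed : A ⊆ C}. Closed sets containing A: {n, o, p, q}.
Intersecting these: cl(A) = {n, o, p, q}.
∂A = cl(A) ∖ int(A) = {n, o, p, q} ∖ {q} = {n, o, p}.


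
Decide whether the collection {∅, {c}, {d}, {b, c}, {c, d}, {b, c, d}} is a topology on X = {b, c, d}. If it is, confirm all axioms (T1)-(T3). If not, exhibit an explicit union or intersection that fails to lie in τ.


τ IS a topology on X.

Axiom (T1): ∅ ∈ τ? Yes; X ∈ τ? Yes.
Axiom (T2/T3): check pairwise unions and intersections of members of τ.
All pairwise intersections and unions checked — each lies in τ. Therefore τ satisfies (T1), (T2), (T3): it IS a topology on X.


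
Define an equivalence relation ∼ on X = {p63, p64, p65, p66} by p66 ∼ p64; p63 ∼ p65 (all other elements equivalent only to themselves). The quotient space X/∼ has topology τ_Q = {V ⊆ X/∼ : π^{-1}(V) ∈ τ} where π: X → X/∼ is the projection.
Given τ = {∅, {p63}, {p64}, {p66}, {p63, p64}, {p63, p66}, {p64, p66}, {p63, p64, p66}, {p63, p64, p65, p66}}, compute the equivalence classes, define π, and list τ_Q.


X/∼ = {[p63=p65], [p64=p66]}; |τ_Q| = 3.

Equivalence classes: [p63=p65], [p64=p66].
Quotient map π: X → X/∼ sends p63 ↦ [p63=p65], p64 ↦ [p64=p66], p65 ↦ [p63=p65], p66 ↦ [p64=p66].
For each subset V ⊆ X/∼, compute π^{-1}(V) ⊆ X and check whether π^{-1}(V) ∈ τ. V is open in τ_Q iff π^{-1}(V) ∈ τ.
  V = {}: π^{-1}(V) = ∅ ∈ τ ✓.
  V = {[p63=p65]}: π^{-1}(V) = {p63, p65} ∉ τ ✗.
  V = {[p64=p66]}: π^{-1}(V) = {p64, p66} ∈ τ ✓.
  V = {[p63=p65], [p64=p66]}: π^{-1}(V) = {p63, p64, p65, p66} ∈ τ ✓.
Open sets in the quotient: τ_Q = {{}, {[p64=p66]}, {[p63=p65], [p64=p66]}} (3 elements).


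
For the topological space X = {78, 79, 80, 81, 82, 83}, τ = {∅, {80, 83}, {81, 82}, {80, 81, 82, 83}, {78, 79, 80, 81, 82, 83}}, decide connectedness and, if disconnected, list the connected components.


(X, τ) is connected.

Find clopen sets (U ∈ τ with X ∖ U ∈ τ):
  U = ∅, X ∖ U = {78, 79, 80, 81, 82, 83} — both open, so U is clopen.
  U = {78, 79, 80, 81, 82, 83}, X ∖ U = ∅ — both open, so U is clopen.
Only trivial clopens (∅ and X) exist, so (X, τ) is connected.
Compute connected components by grouping points that agree on all clopens:
  component: {78, 79, 80, 81, 82, 83}


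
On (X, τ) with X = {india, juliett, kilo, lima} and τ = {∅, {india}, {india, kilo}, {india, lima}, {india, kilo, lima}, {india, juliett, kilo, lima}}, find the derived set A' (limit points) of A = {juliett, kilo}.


A' = {juliett}

For each x ∈ X, list the open sets U ∈ τ with x ∈ U, then check whether U ∩ (A ∖ {x}) ≠ ∅ for every such U.
  x = india: open {india} ∋ x has {india} ∩ (A ∖ {india}) = ∅, so x is NOT a limit point.
  x = juliett: opens ∋ x are {india, juliett, kilo, lima}; each meets A ∖ {juliett}, so x IS a limit point.
  x = kilo: open {india, kilo} ∋ x has {india, kilo} ∩ (A ∖ {kilo}) = ∅, so x is NOT a limit point.
  x = lima: open {india, lima} ∋ x has {india, lima} ∩ (A ∖ {lima}) = ∅, so x is NOT a limit point.
Collecting: A' = {juliett}.


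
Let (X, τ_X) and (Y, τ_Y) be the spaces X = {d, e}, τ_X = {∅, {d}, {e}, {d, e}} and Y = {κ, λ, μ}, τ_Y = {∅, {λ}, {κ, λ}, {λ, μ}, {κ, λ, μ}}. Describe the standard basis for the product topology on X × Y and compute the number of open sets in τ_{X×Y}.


Basis B = {∅ × ∅, {d} × {λ}, {e} × {λ}, {d} × {κ, λ}, {d} × {λ, μ}, {d, e} × {λ}, {e} × {κ, λ}, {e} × {λ, μ}, {d} × {κ, λ, μ}, {e} × {κ, λ, μ}, {d, e} × {κ, λ}, {d, e} × {λ, μ}, {d, e} × {κ, λ, μ}}; |τ_{X×Y}| = 25.

Enumerate products U × V with U ∈ τ_X, V ∈ τ_Y (deduplicated):
  ∅ × ∅ = {} (∅)
  {d} × {λ} = {(d,λ)}
  {e} × {λ} = {(e,λ)}
  {d} × {κ, λ} = {(d,κ), (d,λ)}
  {d} × {λ, μ} = {(d,λ), (d,μ)}
  {d, e} × {λ} = {(d,λ), (e,λ)}
  {e} × {κ, λ} = {(e,κ), (e,λ)}
  {e} × {λ, μ} = {(e,λ), (e,μ)}
  {d} × {κ, λ, μ} = {(d,κ), (d,λ), (d,μ)}
  {e} × {κ, λ, μ} = {(e,κ), (e,λ), (e,μ)}
  {d, e} × {κ, λ} = {(d,κ), (d,λ), (e,κ), (e,λ)}
  {d, e} × {λ, μ} = {(d,λ), (d,μ), (e,λ), (e,μ)}
  {d, e} × {κ, λ, μ} = {(d,κ), (d,λ), (d,μ), (e,κ), (e,λ), (e,μ)}
These 13 distinct sets form the basis B.
Close under arbitrary unions to get τ_{X×Y}; counting gives |τ_{X×Y}| = 25.


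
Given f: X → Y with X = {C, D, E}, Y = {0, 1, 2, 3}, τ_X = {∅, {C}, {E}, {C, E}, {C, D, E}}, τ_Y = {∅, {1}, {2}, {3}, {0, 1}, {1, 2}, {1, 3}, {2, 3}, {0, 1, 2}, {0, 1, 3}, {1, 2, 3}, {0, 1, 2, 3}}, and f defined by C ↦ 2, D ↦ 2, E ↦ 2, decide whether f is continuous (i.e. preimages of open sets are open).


f IS continuous.

Compute f^{-1}(U) for each U ∈ τ_Y:
  U = ∅: f^{-1}(U) = ∅ ∈ τ_X ✓.
  U = {1}: f^{-1}(U) = ∅ ∈ τ_X ✓.
  U = {2}: f^{-1}(U) = {C, D, E} ∈ τ_X ✓.
  U = {3}: f^{-1}(U) = ∅ ∈ τ_X ✓.
  U = {0, 1}: f^{-1}(U) = ∅ ∈ τ_X ✓.
  U = {1, 2}: f^{-1}(U) = {C, D, E} ∈ τ_X ✓.
  U = {1, 3}: f^{-1}(U) = ∅ ∈ τ_X ✓.
  U = {2, 3}: f^{-1}(U) = {C, D, E} ∈ τ_X ✓.
  U = {0, 1, 2}: f^{-1}(U) = {C, D, E} ∈ τ_X ✓.
  U = {0, 1, 3}: f^{-1}(U) = ∅ ∈ τ_X ✓.
  U = {1, 2, 3}: f^{-1}(U) = {C, D, E} ∈ τ_X ✓.
  U = {0, 1, 2, 3}: f^{-1}(U) = {C, D, E} ∈ τ_X ✓.
Every preimage lies in τ_X, so f IS continuous.


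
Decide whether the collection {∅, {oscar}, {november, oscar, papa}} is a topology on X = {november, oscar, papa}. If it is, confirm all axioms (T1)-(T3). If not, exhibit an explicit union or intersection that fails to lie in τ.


τ IS a topology on X.

Axiom (T1): ∅ ∈ τ? Yes; X ∈ τ? Yes.
Axiom (T2/T3): check pairwise unions and intersections of members of τ.
All pairwise intersections and unions checked — each lies in τ. Therefore τ satisfies (T1), (T2), (T3): it IS a topology on X.


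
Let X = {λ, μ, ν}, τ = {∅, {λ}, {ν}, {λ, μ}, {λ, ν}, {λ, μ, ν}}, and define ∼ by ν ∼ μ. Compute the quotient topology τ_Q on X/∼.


X/∼ = {[λ], [μ=ν]}; |τ_Q| = 3.

Equivalence classes: [λ], [μ=ν].
Quotient map π: X → X/∼ sends λ ↦ [λ], μ ↦ [μ=ν], ν ↦ [μ=ν].
For each subset V ⊆ X/∼, compute π^{-1}(V) ⊆ X and check whether π^{-1}(V) ∈ τ. V is open in τ_Q iff π^{-1}(V) ∈ τ.
  V = {}: π^{-1}(V) = ∅ ∈ τ ✓.
  V = {[λ]}: π^{-1}(V) = {λ} ∈ τ ✓.
  V = {[μ=ν]}: π^{-1}(V) = {μ, ν} ∉ τ ✗.
  V = {[λ], [μ=ν]}: π^{-1}(V) = {λ, μ, ν} ∈ τ ✓.
Open sets in the quotient: τ_Q = {{}, {[λ]}, {[λ], [μ=ν]}} (3 elements).


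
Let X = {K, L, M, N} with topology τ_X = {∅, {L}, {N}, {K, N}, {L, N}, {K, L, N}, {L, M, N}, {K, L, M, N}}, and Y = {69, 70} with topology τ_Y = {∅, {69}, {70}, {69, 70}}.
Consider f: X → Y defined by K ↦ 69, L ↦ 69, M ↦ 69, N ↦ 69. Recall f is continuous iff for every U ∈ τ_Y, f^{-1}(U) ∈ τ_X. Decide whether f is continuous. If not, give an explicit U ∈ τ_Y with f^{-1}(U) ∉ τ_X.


f IS continuous.

Compute f^{-1}(U) for each U ∈ τ_Y:
  U = ∅: f^{-1}(U) = ∅ ∈ τ_X ✓.
  U = {69}: f^{-1}(U) = {K, L, M, N} ∈ τ_X ✓.
  U = {70}: f^{-1}(U) = ∅ ∈ τ_X ✓.
  U = {69, 70}: f^{-1}(U) = {K, L, M, N} ∈ τ_X ✓.
Every preimage lies in τ_X, so f IS continuous.


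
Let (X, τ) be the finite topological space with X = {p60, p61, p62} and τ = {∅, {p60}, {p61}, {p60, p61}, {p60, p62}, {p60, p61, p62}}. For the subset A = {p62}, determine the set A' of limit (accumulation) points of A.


A' = ∅

For each x ∈ X, list the open sets U ∈ τ with x ∈ U, then check whether U ∩ (A ∖ {x}) ≠ ∅ for every such U.
  x = p60: open {p60} ∋ x has {p60} ∩ (A ∖ {p60}) = ∅, so x is NOT a limit point.
  x = p61: open {p61} ∋ x has {p61} ∩ (A ∖ {p61}) = ∅, so x is NOT a limit point.
  x = p62: open {p60, p62} ∋ x has {p60, p62} ∩ (A ∖ {p62}) = ∅, so x is NOT a limit point.
Collecting: A' = ∅.


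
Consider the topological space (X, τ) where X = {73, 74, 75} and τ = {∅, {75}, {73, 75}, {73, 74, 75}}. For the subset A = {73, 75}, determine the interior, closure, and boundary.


int(A) = {73, 75}, cl(A) = {73, 74, 75}, ∂A = {74}.

Closed sets in (X, τ) are complements of opens:
  closed(X, τ) = {∅, {74}, {73, 74}, {73, 74, 75}}.
int(A) = ⋃ {U ∈ τ : U ⊆ A}. Opens contained in A: ∅, {75}, {73, 75}.
Taking the union of these: int(A) = {73, 75}.
cl(A) = ⋂ {C closed : A ⊆ C}. Closed sets containing A: {73, 74, 75}.
Intersecting these: cl(A) = {73, 74, 75}.
∂A = cl(A) ∖ int(A) = {73, 74, 75} ∖ {73, 75} = {74}.


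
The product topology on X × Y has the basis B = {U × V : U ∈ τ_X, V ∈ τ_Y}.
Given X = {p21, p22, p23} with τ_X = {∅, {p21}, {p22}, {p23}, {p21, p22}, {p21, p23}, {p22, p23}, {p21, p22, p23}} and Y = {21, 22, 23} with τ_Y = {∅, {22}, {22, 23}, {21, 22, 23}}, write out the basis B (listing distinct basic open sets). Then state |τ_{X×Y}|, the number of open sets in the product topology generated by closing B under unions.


Basis B = {∅ × ∅, {p21} × {22}, {p22} × {22}, {p23} × {22}, {p21} × {22, 23}, {p21, p22} × {22}, {p21, p23} × {22}, {p22} × {22, 23}, {p22, p23} × {22}, {p23} × {22, 23}, {p21} × {21, 22, 23}, {p21, p22, p23} × {22}, {p22} × {21, 22, 23}, {p23} × {21, 22, 23}, {p21, p22} × {22, 23}, {p21, p23} × {22, 23}, {p22, p23} × {22, 23}, {p21, p22} × {21, 22, 23}, {p21, p23} × {21, 22, 23}, {p21, p22, p23} × {22, 23}, {p22, p23} × {21, 22, 23}, {p21, p22, p23} × {21, 22, 23}}; |τ_{X×Y}| = 64.

Enumerate products U × V with U ∈ τ_X, V ∈ τ_Y (deduplicated):
  ∅ × ∅ = {} (∅)
  {p21} × {22} = {(p21,22)}
  {p22} × {22} = {(p22,22)}
  {p23} × {22} = {(p23,22)}
  {p21} × {22, 23} = {(p21,22), (p21,23)}
  {p21, p22} × {22} = {(p21,22), (p22,22)}
  {p21, p23} × {22} = {(p21,22), (p23,22)}
  {p22} × {22, 23} = {(p22,22), (p22,23)}
  {p22, p23} × {22} = {(p22,22), (p23,22)}
  {p23} × {22, 23} = {(p23,22), (p23,23)}
  {p21} × {21, 22, 23} = {(p21,21), (p21,22), (p21,23)}
  {p21, p22, p23} × {22} = {(p21,22), (p22,22), (p23,22)}
  {p22} × {21, 22, 23} = {(p22,21), (p22,22), (p22,23)}
  {p23} × {21, 22, 23} = {(p23,21), (p23,22), (p23,23)}
  {p21, p22} × {22, 23} = {(p21,22), (p21,23), (p22,22), (p22,23)}
  {p21, p23} × {22, 23} = {(p21,22), (p21,23), (p23,22), (p23,23)}
  {p22, p23} × {22, 23} = {(p22,22), (p22,23), (p23,22), (p23,23)}
  {p21, p22} × {21, 22, 23} = {(p21,21), (p21,22), (p21,23), (p22,21), (p22,22), (p22,23)}
  {p21, p23} × {21, 22, 23} = {(p21,21), (p21,22), (p21,23), (p23,21), (p23,22), (p23,23)}
  {p21, p22, p23} × {22, 23} = {(p21,22), (p21,23), (p22,22), (p22,23), (p23,22), (p23,23)}
  {p22, p23} × {21, 22, 23} = {(p22,21), (p22,22), (p22,23), (p23,21), (p23,22), (p23,23)}
  {p21, p22, p23} × {21, 22, 23} = {(p21,21), (p21,22), (p21,23), (p22,21), (p22,22), (p22,23), (p23,21), (p23,22), (p23,23)}
These 22 distinct sets form the basis B.
Close under arbitrary unions to get τ_{X×Y}; counting gives |τ_{X×Y}| = 64.


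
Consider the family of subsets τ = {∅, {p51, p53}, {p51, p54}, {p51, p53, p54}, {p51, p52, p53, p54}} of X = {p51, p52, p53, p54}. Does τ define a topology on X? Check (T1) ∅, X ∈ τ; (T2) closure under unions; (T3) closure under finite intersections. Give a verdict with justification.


τ is NOT a topology on X.

Axiom (T1): ∅ ∈ τ? Yes; X ∈ τ? Yes.
Axiom (T2/T3): check pairwise unions and intersections of members of τ.
Counterexample for (T3): {p51, p53} ∩ {p51, p54} = {p51} ∉ τ. Therefore τ is NOT a topology.


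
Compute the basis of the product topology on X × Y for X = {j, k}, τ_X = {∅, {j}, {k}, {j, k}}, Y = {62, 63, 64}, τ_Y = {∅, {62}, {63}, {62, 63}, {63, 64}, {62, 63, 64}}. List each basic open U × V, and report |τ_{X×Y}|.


Basis B = {∅ × ∅, {j} × {62}, {j} × {63}, {k} × {62}, {k} × {63}, {j} × {62, 63}, {j, k} × {62}, {j} × {63, 64}, {j, k} × {63}, {k} × {62, 63}, {k} × {63, 64}, {j} × {62, 63, 64}, {k} × {62, 63, 64}, {j, k} × {62, 63}, {j, k} × {63, 64}, {j, k} × {62, 63, 64}}; |τ_{X×Y}| = 36.

Enumerate products U × V with U ∈ τ_X, V ∈ τ_Y (deduplicated):
  ∅ × ∅ = {} (∅)
  {j} × {62} = {(j,62)}
  {j} × {63} = {(j,63)}
  {k} × {62} = {(k,62)}
  {k} × {63} = {(k,63)}
  {j} × {62, 63} = {(j,62), (j,63)}
  {j, k} × {62} = {(j,62), (k,62)}
  {j} × {63, 64} = {(j,63), (j,64)}
  {j, k} × {63} = {(j,63), (k,63)}
  {k} × {62, 63} = {(k,62), (k,63)}
  {k} × {63, 64} = {(k,63), (k,64)}
  {j} × {62, 63, 64} = {(j,62), (j,63), (j,64)}
  {k} × {62, 63, 64} = {(k,62), (k,63), (k,64)}
  {j, k} × {62, 63} = {(j,62), (j,63), (k,62), (k,63)}
  {j, k} × {63, 64} = {(j,63), (j,64), (k,63), (k,64)}
  {j, k} × {62, 63, 64} = {(j,62), (j,63), (j,64), (k,62), (k,63), (k,64)}
These 16 distinct sets form the basis B.
Close under arbitrary unions to get τ_{X×Y}; counting gives |τ_{X×Y}| = 36.
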